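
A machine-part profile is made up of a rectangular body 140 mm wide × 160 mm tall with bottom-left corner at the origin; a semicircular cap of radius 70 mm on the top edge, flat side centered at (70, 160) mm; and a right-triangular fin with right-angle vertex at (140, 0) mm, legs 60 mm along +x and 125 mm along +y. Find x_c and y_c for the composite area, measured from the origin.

x_c = 79.97 mm, y_c = 100.70 mm

rectangular body: A = 140 × 160 = 22400.00, centroid at (70.00, 80.00).
semicircular top: A = ½π·70² = 7696.90, centroid at (70.00, 189.71).
triangular fin: A = ½·60·125 = 3750.00, centroid at (160.00, 41.67).
ΣA = 33846.90 mm², ΣAx_c = 2706783.14 mm³, ΣAy_c = 3408420.99 mm³.
x_c = 2706783.14/33846.90 = 79.97 mm; y_c = 3408420.99/33846.90 = 100.70 mm.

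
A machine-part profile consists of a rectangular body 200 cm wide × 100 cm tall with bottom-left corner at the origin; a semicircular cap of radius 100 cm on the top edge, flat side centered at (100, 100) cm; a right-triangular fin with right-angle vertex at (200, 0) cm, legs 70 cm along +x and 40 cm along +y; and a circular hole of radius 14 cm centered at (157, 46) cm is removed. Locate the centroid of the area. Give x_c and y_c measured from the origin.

x_c = 103.77 cm, y_c = 88.45 cm

Part | A | x̄ᵢ | ȳᵢ | A·x̄ᵢ | A·ȳᵢ
rectangular body | 20000.00 | 100.00 | 50.00 | 2000000.00 | 1000000.00
semicircular top | 15707.96 | 100.00 | 142.44 | 1570796.33 | 2237462.99
triangular fin | 1400.00 | 223.33 | 13.33 | 312666.67 | 18666.67
hole | -615.75 | 157.00 | 46.00 | -96673.09 | -28324.60
Σ | 36492.21 |  |  | 3786789.90 | 3227805.06
x_c = 3786789.90 / 36492.21 = 103.77 cm
y_c = 3227805.06 / 36492.21 = 88.45 cm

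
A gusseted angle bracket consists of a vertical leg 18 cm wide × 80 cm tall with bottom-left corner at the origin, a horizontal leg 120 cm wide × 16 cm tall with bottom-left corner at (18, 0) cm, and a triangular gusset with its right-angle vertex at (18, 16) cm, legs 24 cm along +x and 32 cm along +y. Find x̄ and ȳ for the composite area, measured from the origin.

vertical leg: A = 18 × 80 = 1440.00, centroid at (9.00, 40.00).
horizontal leg: A = 120 × 16 = 1920.00, centroid at (78.00, 8.00).
gusset: A = ½·24·32 = 384.00, centroid at (26.00, 26.67).
ΣA = 3744.00 cm²
ΣAx̄ = (1440.00)(9.00) + (1920.00)(78.00) + (384.00)(26.00) = 172704.00 cm³
ΣAȳ = (1440.00)(40.00) + (1920.00)(8.00) + (384.00)(26.67) = 83200.00 cm³
x̄ = 172704.00 / 3744.00 = 46.13 cm
ȳ = 83200.00 / 3744.00 = 22.22 cm

x̄ = 46.13 cm, ȳ = 22.22 cm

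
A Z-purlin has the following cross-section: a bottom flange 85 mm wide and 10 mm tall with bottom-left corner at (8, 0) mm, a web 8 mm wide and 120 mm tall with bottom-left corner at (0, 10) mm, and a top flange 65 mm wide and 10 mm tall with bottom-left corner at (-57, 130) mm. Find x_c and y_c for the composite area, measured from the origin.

x_c = 12.54 mm, y_c = 64.72 mm

bottom flange: A = 85 × 10 = 850.00, centroid at (50.50, 5.00).
web: A = 8 × 120 = 960.00, centroid at (4.00, 70.00).
top flange: A = 65 × 10 = 650.00, centroid at (-24.50, 135.00).
ΣA = 2460.00 mm², ΣAx_c = 30840.00 mm³, ΣAy_c = 159200.00 mm³.
x_c = 30840.00/2460.00 = 12.54 mm; y_c = 159200.00/2460.00 = 64.72 mm.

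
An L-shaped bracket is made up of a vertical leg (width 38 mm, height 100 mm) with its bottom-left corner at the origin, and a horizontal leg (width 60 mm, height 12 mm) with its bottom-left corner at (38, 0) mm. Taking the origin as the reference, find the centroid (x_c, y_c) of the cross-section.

vertical leg: A = 38 × 100 = 3800.00, centroid at (19.00, 50.00).
horizontal leg: A = 60 × 12 = 720.00, centroid at (68.00, 6.00).
ΣA = 4520.00 mm², ΣAx_c = 121160.00 mm³, ΣAy_c = 194320.00 mm³.
x_c = 121160.00/4520.00 = 26.81 mm; y_c = 194320.00/4520.00 = 42.99 mm.

x_c = 26.81 mm, y_c = 42.99 mm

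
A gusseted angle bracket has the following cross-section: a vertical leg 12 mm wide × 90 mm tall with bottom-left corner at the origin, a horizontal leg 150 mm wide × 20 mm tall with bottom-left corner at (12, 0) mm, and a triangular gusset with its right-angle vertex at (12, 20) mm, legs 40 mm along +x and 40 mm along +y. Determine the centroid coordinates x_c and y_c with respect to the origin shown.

x_c = 58.96 mm, y_c = 21.57 mm

vertical leg: A = 12 × 90 = 1080.00, centroid at (6.00, 45.00).
horizontal leg: A = 150 × 20 = 3000.00, centroid at (87.00, 10.00).
gusset: A = ½·40·40 = 800.00, centroid at (25.33, 33.33).
ΣA = 4880.00 mm², ΣAx_c = 287746.67 mm³, ΣAy_c = 105266.67 mm³.
x_c = 287746.67/4880.00 = 58.96 mm; y_c = 105266.67/4880.00 = 21.57 mm.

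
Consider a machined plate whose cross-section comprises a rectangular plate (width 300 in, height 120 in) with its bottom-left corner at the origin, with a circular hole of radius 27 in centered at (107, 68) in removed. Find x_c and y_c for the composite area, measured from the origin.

x_c = 152.92 in, y_c = 59.46 in

plate: A = 300 × 120 = 36000.00, centroid at (150.00, 60.00).
hole: A = −π·27² = -2290.22, centroid at (107.00, 68.00).
ΣA = 33709.78 in², ΣAx_c = 5154946.35 in³, ΣAy_c = 2004264.97 in³.
x_c = 5154946.35/33709.78 = 152.92 in; y_c = 2004264.97/33709.78 = 59.46 in.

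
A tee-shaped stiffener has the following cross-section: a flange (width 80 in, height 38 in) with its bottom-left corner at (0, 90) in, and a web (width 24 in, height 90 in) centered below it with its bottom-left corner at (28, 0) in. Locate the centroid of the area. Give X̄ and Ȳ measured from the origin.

X̄ = 40.00 in, Ȳ = 82.42 in

Part | A | x̄ᵢ | ȳᵢ | A·x̄ᵢ | A·ȳᵢ
web | 2160.00 | 40.00 | 45.00 | 86400.00 | 97200.00
flange | 3040.00 | 40.00 | 109.00 | 121600.00 | 331360.00
Σ | 5200.00 |  |  | 208000.00 | 428560.00
X̄ = 208000.00 / 5200.00 = 40.00 in
Ȳ = 428560.00 / 5200.00 = 82.42 in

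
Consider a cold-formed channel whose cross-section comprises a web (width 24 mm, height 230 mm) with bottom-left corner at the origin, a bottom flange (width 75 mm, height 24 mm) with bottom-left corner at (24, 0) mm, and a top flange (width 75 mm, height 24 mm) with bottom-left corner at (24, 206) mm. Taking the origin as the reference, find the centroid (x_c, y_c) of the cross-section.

x_c = 31.54 mm, y_c = 115.00 mm

web: A = 24 × 230 = 5520.00, centroid at (12.00, 115.00).
bottom flange: A = 75 × 24 = 1800.00, centroid at (61.50, 12.00).
top flange: A = 75 × 24 = 1800.00, centroid at (61.50, 218.00).
ΣA = 9120.00 mm², ΣAx_c = 287640.00 mm³, ΣAy_c = 1048800.00 mm³.
x_c = 287640.00/9120.00 = 31.54 mm; y_c = 1048800.00/9120.00 = 115.00 mm.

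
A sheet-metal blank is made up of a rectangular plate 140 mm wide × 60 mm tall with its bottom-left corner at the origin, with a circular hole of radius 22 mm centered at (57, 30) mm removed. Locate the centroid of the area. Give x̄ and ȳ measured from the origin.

plate: A = 140 × 60 = 8400.00, centroid at (70.00, 30.00).
hole: A = −π·22² = -1520.53, centroid at (57.00, 30.00).
ΣA = 6879.47 mm², ΣAx̄ = 501329.74 mm³, ΣAȳ = 206384.07 mm³.
x̄ = 501329.74/6879.47 = 72.87 mm; ȳ = 206384.07/6879.47 = 30.00 mm.

x̄ = 72.87 mm, ȳ = 30.00 mm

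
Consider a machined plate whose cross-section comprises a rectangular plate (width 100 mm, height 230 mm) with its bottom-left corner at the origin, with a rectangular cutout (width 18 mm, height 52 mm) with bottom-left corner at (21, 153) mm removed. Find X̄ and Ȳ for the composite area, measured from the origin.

plate: A = 100 × 230 = 23000.00, centroid at (50.00, 115.00).
hole: A = −(18 × 52) = -936.00, centroid at (30.00, 179.00).
ΣA = 22064.00 mm²
ΣAX̄ = (23000.00)(50.00) + (-936.00)(30.00) = 1121920.00 mm³
ΣAȲ = (23000.00)(115.00) + (-936.00)(179.00) = 2477456.00 mm³
X̄ = 1121920.00 / 22064.00 = 50.85 mm
Ȳ = 2477456.00 / 22064.00 = 112.28 mm

X̄ = 50.85 mm, Ȳ = 112.28 mm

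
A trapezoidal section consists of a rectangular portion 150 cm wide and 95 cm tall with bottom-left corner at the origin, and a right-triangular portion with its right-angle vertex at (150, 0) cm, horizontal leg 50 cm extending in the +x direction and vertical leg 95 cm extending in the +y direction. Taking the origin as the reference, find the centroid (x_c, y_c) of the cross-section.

rectangular portion: A = 150 × 95 = 14250.00, centroid at (75.00, 47.50).
triangular portion: A = ½·50·95 = 2375.00, centroid at (166.67, 31.67).
ΣA = 16625.00 cm², ΣAx_c = 1464583.33 cm³, ΣAy_c = 752083.33 cm³.
x_c = 1464583.33/16625.00 = 88.10 cm; y_c = 752083.33/16625.00 = 45.24 cm.

x_c = 88.10 cm, y_c = 45.24 cm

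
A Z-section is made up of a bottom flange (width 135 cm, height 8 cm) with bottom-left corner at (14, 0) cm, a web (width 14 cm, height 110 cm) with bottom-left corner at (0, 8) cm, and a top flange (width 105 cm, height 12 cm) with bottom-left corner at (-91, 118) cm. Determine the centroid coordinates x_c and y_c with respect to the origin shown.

Part | A | x̄ᵢ | ȳᵢ | A·x̄ᵢ | A·ȳᵢ
bottom flange | 1080.00 | 81.50 | 4.00 | 88020.00 | 4320.00
web | 1540.00 | 7.00 | 63.00 | 10780.00 | 97020.00
top flange | 1260.00 | -38.50 | 124.00 | -48510.00 | 156240.00
Σ | 3880.00 |  |  | 50290.00 | 257580.00
x_c = 50290.00 / 3880.00 = 12.96 cm
y_c = 257580.00 / 3880.00 = 66.39 cm

x_c = 12.96 cm, y_c = 66.39 cm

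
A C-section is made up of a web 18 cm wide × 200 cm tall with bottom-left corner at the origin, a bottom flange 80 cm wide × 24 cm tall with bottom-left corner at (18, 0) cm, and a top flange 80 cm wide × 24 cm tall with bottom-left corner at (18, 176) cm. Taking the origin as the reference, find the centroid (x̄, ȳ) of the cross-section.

x̄ = 34.29 cm, ȳ = 100.00 cm

web: A = 18 × 200 = 3600.00, centroid at (9.00, 100.00).
bottom flange: A = 80 × 24 = 1920.00, centroid at (58.00, 12.00).
top flange: A = 80 × 24 = 1920.00, centroid at (58.00, 188.00).
ΣA = 7440.00 cm², ΣAx̄ = 255120.00 cm³, ΣAȳ = 744000.00 cm³.
x̄ = 255120.00/7440.00 = 34.29 cm; ȳ = 744000.00/7440.00 = 100.00 cm.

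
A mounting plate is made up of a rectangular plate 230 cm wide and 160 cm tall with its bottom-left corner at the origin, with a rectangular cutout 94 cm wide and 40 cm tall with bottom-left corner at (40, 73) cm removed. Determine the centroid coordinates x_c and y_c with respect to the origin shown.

x_c = 118.19 cm, y_c = 78.52 cm

Part | A | x̄ᵢ | ȳᵢ | A·x̄ᵢ | A·ȳᵢ
plate | 36800.00 | 115.00 | 80.00 | 4232000.00 | 2944000.00
hole | -3760.00 | 87.00 | 93.00 | -327120.00 | -349680.00
Σ | 33040.00 |  |  | 3904880.00 | 2594320.00
x_c = 3904880.00 / 33040.00 = 118.19 cm
y_c = 2594320.00 / 33040.00 = 78.52 cm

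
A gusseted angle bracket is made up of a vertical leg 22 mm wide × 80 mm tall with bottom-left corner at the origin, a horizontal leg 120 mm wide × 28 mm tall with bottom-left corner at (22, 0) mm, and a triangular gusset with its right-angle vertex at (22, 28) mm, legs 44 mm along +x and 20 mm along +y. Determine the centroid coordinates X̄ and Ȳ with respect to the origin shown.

vertical leg: A = 22 × 80 = 1760.00, centroid at (11.00, 40.00).
horizontal leg: A = 120 × 28 = 3360.00, centroid at (82.00, 14.00).
gusset: A = ½·44·20 = 440.00, centroid at (36.67, 34.67).
ΣA = 5560.00 mm²
ΣAX̄ = (1760.00)(11.00) + (3360.00)(82.00) + (440.00)(36.67) = 311013.33 mm³
ΣAȲ = (1760.00)(40.00) + (3360.00)(14.00) + (440.00)(34.67) = 132693.33 mm³
X̄ = 311013.33 / 5560.00 = 55.94 mm
Ȳ = 132693.33 / 5560.00 = 23.87 mm

X̄ = 55.94 mm, Ȳ = 23.87 mm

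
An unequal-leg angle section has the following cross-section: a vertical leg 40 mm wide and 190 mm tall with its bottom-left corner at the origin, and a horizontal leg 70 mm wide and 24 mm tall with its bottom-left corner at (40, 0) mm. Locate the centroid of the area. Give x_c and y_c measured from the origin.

x_c = 29.96 mm, y_c = 79.97 mm

vertical leg: A = 40 × 190 = 7600.00, centroid at (20.00, 95.00).
horizontal leg: A = 70 × 24 = 1680.00, centroid at (75.00, 12.00).
ΣA = 9280.00 mm²
ΣAx_c = (7600.00)(20.00) + (1680.00)(75.00) = 278000.00 mm³
ΣAy_c = (7600.00)(95.00) + (1680.00)(12.00) = 742160.00 mm³
x_c = 278000.00 / 9280.00 = 29.96 mm
y_c = 742160.00 / 9280.00 = 79.97 mm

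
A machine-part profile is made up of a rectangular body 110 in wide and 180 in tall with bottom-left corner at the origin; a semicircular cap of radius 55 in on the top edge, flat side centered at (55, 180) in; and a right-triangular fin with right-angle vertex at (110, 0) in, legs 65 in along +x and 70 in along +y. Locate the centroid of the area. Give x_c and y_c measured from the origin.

x_c = 61.50 in, y_c = 104.42 in

rectangular body: A = 110 × 180 = 19800.00, centroid at (55.00, 90.00).
semicircular top: A = ½π·55² = 4751.66, centroid at (55.00, 203.34).
triangular fin: A = ½·65·70 = 2275.00, centroid at (131.67, 23.33).
ΣA = 26826.66 in²
ΣAx_c = (19800.00)(55.00) + (4751.66)(55.00) + (2275.00)(131.67) = 1649882.91 in³
ΣAy_c = (19800.00)(90.00) + (4751.66)(203.34) + (2275.00)(23.33) = 2801298.60 in³
x_c = 1649882.91 / 26826.66 = 61.50 in
y_c = 2801298.60 / 26826.66 = 104.42 in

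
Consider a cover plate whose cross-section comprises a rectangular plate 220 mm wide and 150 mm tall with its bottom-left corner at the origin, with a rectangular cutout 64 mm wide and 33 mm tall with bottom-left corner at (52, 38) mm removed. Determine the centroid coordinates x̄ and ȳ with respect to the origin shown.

plate: A = 220 × 150 = 33000.00, centroid at (110.00, 75.00).
hole: A = −(64 × 33) = -2112.00, centroid at (84.00, 54.50).
ΣA = 30888.00 mm², ΣAx̄ = 3452592.00 mm³, ΣAȳ = 2359896.00 mm³.
x̄ = 3452592.00/30888.00 = 111.78 mm; ȳ = 2359896.00/30888.00 = 76.40 mm.

x̄ = 111.78 mm, ȳ = 76.40 mm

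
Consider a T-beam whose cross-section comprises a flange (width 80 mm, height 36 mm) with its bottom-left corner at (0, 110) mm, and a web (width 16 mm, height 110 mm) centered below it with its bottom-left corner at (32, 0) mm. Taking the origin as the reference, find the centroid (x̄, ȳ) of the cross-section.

Part | A | x̄ᵢ | ȳᵢ | A·x̄ᵢ | A·ȳᵢ
web | 1760.00 | 40.00 | 55.00 | 70400.00 | 96800.00
flange | 2880.00 | 40.00 | 128.00 | 115200.00 | 368640.00
Σ | 4640.00 |  |  | 185600.00 | 465440.00
x̄ = 185600.00 / 4640.00 = 40.00 mm
ȳ = 465440.00 / 4640.00 = 100.31 mm

x̄ = 40.00 mm, ȳ = 100.31 mm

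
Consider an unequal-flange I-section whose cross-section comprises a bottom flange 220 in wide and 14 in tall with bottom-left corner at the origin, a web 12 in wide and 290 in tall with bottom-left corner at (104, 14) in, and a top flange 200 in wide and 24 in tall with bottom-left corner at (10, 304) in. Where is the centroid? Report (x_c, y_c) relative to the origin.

Part | A | x̄ᵢ | ȳᵢ | A·x̄ᵢ | A·ȳᵢ
bottom flange | 3080.00 | 110.00 | 7.00 | 338800.00 | 21560.00
web | 3480.00 | 110.00 | 159.00 | 382800.00 | 553320.00
top flange | 4800.00 | 110.00 | 316.00 | 528000.00 | 1516800.00
Σ | 11360.00 |  |  | 1249600.00 | 2091680.00
x_c = 1249600.00 / 11360.00 = 110.00 in
y_c = 2091680.00 / 11360.00 = 184.13 in

x_c = 110.00 in, y_c = 184.13 in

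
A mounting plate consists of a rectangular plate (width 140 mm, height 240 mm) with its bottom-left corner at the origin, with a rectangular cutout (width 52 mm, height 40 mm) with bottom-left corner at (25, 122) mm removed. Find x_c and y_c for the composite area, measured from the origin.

plate: A = 140 × 240 = 33600.00, centroid at (70.00, 120.00).
hole: A = −(52 × 40) = -2080.00, centroid at (51.00, 142.00).
ΣA = 31520.00 mm², ΣAx_c = 2245920.00 mm³, ΣAy_c = 3736640.00 mm³.
x_c = 2245920.00/31520.00 = 71.25 mm; y_c = 3736640.00/31520.00 = 118.55 mm.

x_c = 71.25 mm, y_c = 118.55 mm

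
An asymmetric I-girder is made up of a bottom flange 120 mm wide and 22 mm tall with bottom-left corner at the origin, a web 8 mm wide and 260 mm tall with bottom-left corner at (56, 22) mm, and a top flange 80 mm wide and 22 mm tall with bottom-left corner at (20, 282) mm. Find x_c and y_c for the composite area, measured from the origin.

x_c = 60.00 mm, y_c = 132.85 mm

Part | A | x̄ᵢ | ȳᵢ | A·x̄ᵢ | A·ȳᵢ
bottom flange | 2640.00 | 60.00 | 11.00 | 158400.00 | 29040.00
web | 2080.00 | 60.00 | 152.00 | 124800.00 | 316160.00
top flange | 1760.00 | 60.00 | 293.00 | 105600.00 | 515680.00
Σ | 6480.00 |  |  | 388800.00 | 860880.00
x_c = 388800.00 / 6480.00 = 60.00 mm
y_c = 860880.00 / 6480.00 = 132.85 mm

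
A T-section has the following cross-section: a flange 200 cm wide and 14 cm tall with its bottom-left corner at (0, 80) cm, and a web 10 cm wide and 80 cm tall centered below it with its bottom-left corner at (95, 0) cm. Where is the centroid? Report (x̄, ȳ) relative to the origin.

x̄ = 100.00 cm, ȳ = 76.56 cm

web: A = 10 × 80 = 800.00, centroid at (100.00, 40.00).
flange: A = 200 × 14 = 2800.00, centroid at (100.00, 87.00).
ΣA = 3600.00 cm², ΣAx̄ = 360000.00 cm³, ΣAȳ = 275600.00 cm³.
x̄ = 360000.00/3600.00 = 100.00 cm; ȳ = 275600.00/3600.00 = 76.56 cm.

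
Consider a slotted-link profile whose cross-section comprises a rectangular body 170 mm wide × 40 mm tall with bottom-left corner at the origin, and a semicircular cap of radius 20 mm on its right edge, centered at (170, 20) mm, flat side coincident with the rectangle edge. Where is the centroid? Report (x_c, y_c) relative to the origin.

Part | A | x̄ᵢ | ȳᵢ | A·x̄ᵢ | A·ȳᵢ
rectangular body | 6800.00 | 85.00 | 20.00 | 578000.00 | 136000.00
semicircular end | 628.32 | 178.49 | 20.00 | 112147.48 | 12566.37
Σ | 7428.32 |  |  | 690147.48 | 148566.37
x_c = 690147.48 / 7428.32 = 92.91 mm
y_c = 148566.37 / 7428.32 = 20.00 mm

x_c = 92.91 mm, y_c = 20.00 mm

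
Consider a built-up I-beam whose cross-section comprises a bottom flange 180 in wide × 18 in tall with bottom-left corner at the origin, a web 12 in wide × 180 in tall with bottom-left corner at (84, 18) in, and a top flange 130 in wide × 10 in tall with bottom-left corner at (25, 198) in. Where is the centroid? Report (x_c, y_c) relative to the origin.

x_c = 90.00 in, y_c = 78.56 in

Part | A | x̄ᵢ | ȳᵢ | A·x̄ᵢ | A·ȳᵢ
bottom flange | 3240.00 | 90.00 | 9.00 | 291600.00 | 29160.00
web | 2160.00 | 90.00 | 108.00 | 194400.00 | 233280.00
top flange | 1300.00 | 90.00 | 203.00 | 117000.00 | 263900.00
Σ | 6700.00 |  |  | 603000.00 | 526340.00
x_c = 603000.00 / 6700.00 = 90.00 in
y_c = 526340.00 / 6700.00 = 78.56 in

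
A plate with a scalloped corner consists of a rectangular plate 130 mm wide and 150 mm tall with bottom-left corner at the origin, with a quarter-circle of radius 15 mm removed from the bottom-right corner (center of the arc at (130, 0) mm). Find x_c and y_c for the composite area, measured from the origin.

x_c = 64.46 mm, y_c = 75.63 mm

plate: A = 130 × 150 = 19500.00, centroid at (65.00, 75.00).
removed quarter-circle: A = −¼π·15² = -176.71, centroid at (123.63, 6.37).
ΣA = 19323.29 mm²
ΣAx_c = (19500.00)(65.00) + (-176.71)(123.63) = 1245652.10 mm³
ΣAy_c = (19500.00)(75.00) + (-176.71)(6.37) = 1461375.00 mm³
x_c = 1245652.10 / 19323.29 = 64.46 mm
y_c = 1461375.00 / 19323.29 = 75.63 mm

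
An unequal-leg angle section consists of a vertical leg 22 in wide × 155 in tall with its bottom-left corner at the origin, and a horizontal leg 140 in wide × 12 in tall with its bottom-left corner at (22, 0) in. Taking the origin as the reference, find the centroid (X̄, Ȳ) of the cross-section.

X̄ = 37.73 in, Ȳ = 53.90 in

Part | A | x̄ᵢ | ȳᵢ | A·x̄ᵢ | A·ȳᵢ
vertical leg | 3410.00 | 11.00 | 77.50 | 37510.00 | 264275.00
horizontal leg | 1680.00 | 92.00 | 6.00 | 154560.00 | 10080.00
Σ | 5090.00 |  |  | 192070.00 | 274355.00
X̄ = 192070.00 / 5090.00 = 37.73 in
Ȳ = 274355.00 / 5090.00 = 53.90 in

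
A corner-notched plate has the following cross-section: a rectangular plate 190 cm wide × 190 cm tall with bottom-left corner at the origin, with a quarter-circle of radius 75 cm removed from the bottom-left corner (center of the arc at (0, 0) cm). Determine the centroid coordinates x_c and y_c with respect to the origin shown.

plate: A = 190 × 190 = 36100.00, centroid at (95.00, 95.00).
removed quarter-circle: A = −¼π·75² = -4417.86, centroid at (31.83, 31.83).
ΣA = 31682.14 cm²
ΣAx_c = (36100.00)(95.00) + (-4417.86)(31.83) = 3288875.00 cm³
ΣAy_c = (36100.00)(95.00) + (-4417.86)(31.83) = 3288875.00 cm³
x_c = 3288875.00 / 31682.14 = 103.81 cm
y_c = 3288875.00 / 31682.14 = 103.81 cm

x_c = 103.81 cm, y_c = 103.81 cm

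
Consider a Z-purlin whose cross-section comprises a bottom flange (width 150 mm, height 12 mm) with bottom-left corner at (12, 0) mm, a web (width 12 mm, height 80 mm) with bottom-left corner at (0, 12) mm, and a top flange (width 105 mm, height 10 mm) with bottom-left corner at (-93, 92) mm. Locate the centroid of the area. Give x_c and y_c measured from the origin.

bottom flange: A = 150 × 12 = 1800.00, centroid at (87.00, 6.00).
web: A = 12 × 80 = 960.00, centroid at (6.00, 52.00).
top flange: A = 105 × 10 = 1050.00, centroid at (-40.50, 97.00).
ΣA = 3810.00 mm², ΣAx_c = 119835.00 mm³, ΣAy_c = 162570.00 mm³.
x_c = 119835.00/3810.00 = 31.45 mm; y_c = 162570.00/3810.00 = 42.67 mm.

x_c = 31.45 mm, y_c = 42.67 mm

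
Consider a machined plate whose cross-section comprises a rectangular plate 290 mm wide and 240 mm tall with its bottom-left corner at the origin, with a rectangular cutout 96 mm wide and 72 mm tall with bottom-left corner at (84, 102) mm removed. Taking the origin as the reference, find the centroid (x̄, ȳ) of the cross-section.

plate: A = 290 × 240 = 69600.00, centroid at (145.00, 120.00).
hole: A = −(96 × 72) = -6912.00, centroid at (132.00, 138.00).
ΣA = 62688.00 mm²
ΣAx̄ = (69600.00)(145.00) + (-6912.00)(132.00) = 9179616.00 mm³
ΣAȳ = (69600.00)(120.00) + (-6912.00)(138.00) = 7398144.00 mm³
x̄ = 9179616.00 / 62688.00 = 146.43 mm
ȳ = 7398144.00 / 62688.00 = 118.02 mm

x̄ = 146.43 mm, ȳ = 118.02 mm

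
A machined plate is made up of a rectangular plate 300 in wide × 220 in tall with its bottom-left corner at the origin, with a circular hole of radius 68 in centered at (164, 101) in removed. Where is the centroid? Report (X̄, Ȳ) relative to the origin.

plate: A = 300 × 220 = 66000.00, centroid at (150.00, 110.00).
hole: A = −π·68² = -14526.72, centroid at (164.00, 101.00).
ΣA = 51473.28 in², ΣAX̄ = 7517617.19 in³, ΣAȲ = 5792800.83 in³.
X̄ = 7517617.19/51473.28 = 146.05 in; Ȳ = 5792800.83/51473.28 = 112.54 in.

X̄ = 146.05 in, Ȳ = 112.54 in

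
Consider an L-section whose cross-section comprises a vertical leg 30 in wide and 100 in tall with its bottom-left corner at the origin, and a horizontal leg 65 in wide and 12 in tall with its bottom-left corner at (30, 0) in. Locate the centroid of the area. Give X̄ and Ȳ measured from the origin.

X̄ = 24.80 in, Ȳ = 40.92 in

Part | A | x̄ᵢ | ȳᵢ | A·x̄ᵢ | A·ȳᵢ
vertical leg | 3000.00 | 15.00 | 50.00 | 45000.00 | 150000.00
horizontal leg | 780.00 | 62.50 | 6.00 | 48750.00 | 4680.00
Σ | 3780.00 |  |  | 93750.00 | 154680.00
X̄ = 93750.00 / 3780.00 = 24.80 in
Ȳ = 154680.00 / 3780.00 = 40.92 in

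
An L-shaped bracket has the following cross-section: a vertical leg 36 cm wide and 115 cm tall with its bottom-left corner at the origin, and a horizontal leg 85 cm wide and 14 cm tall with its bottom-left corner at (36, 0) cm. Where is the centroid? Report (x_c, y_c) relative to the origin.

Part | A | x̄ᵢ | ȳᵢ | A·x̄ᵢ | A·ȳᵢ
vertical leg | 4140.00 | 18.00 | 57.50 | 74520.00 | 238050.00
horizontal leg | 1190.00 | 78.50 | 7.00 | 93415.00 | 8330.00
Σ | 5330.00 |  |  | 167935.00 | 246380.00
x_c = 167935.00 / 5330.00 = 31.51 cm
y_c = 246380.00 / 5330.00 = 46.23 cm

x_c = 31.51 cm, y_c = 46.23 cm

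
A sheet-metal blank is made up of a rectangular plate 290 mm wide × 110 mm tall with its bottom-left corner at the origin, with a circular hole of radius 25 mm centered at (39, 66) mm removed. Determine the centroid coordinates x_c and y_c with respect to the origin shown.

x_c = 151.95 mm, y_c = 54.28 mm

Part | A | x̄ᵢ | ȳᵢ | A·x̄ᵢ | A·ȳᵢ
plate | 31900.00 | 145.00 | 55.00 | 4625500.00 | 1754500.00
hole | -1963.50 | 39.00 | 66.00 | -76576.32 | -129590.70
Σ | 29936.50 |  |  | 4548923.68 | 1624909.30
x_c = 4548923.68 / 29936.50 = 151.95 mm
y_c = 1624909.30 / 29936.50 = 54.28 mm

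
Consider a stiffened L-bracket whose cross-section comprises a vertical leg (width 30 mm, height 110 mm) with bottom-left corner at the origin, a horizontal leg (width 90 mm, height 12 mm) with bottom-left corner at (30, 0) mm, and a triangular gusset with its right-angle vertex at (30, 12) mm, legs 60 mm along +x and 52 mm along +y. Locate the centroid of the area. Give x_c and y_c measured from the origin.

Part | A | x̄ᵢ | ȳᵢ | A·x̄ᵢ | A·ȳᵢ
vertical leg | 3300.00 | 15.00 | 55.00 | 49500.00 | 181500.00
horizontal leg | 1080.00 | 75.00 | 6.00 | 81000.00 | 6480.00
gusset | 1560.00 | 50.00 | 29.33 | 78000.00 | 45760.00
Σ | 5940.00 |  |  | 208500.00 | 233740.00
x_c = 208500.00 / 5940.00 = 35.10 mm
y_c = 233740.00 / 5940.00 = 39.35 mm

x_c = 35.10 mm, y_c = 39.35 mm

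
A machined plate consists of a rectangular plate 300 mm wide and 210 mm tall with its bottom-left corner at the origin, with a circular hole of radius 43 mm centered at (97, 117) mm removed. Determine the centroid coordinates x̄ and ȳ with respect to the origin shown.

Part | A | x̄ᵢ | ȳᵢ | A·x̄ᵢ | A·ȳᵢ
plate | 63000.00 | 150.00 | 105.00 | 9450000.00 | 6615000.00
hole | -5808.80 | 97.00 | 117.00 | -563454.07 | -679630.16
Σ | 57191.20 |  |  | 8886545.93 | 5935369.84
x̄ = 8886545.93 / 57191.20 = 155.38 mm
ȳ = 5935369.84 / 57191.20 = 103.78 mm

x̄ = 155.38 mm, ȳ = 103.78 mm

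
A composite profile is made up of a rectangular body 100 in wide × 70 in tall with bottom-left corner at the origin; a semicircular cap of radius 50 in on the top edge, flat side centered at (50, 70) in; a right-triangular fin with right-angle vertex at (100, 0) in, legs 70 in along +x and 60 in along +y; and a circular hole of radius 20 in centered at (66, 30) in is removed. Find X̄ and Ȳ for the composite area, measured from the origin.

rectangular body: A = 100 × 70 = 7000.00, centroid at (50.00, 35.00).
semicircular top: A = ½π·50² = 3926.99, centroid at (50.00, 91.22).
triangular fin: A = ½·70·60 = 2100.00, centroid at (123.33, 20.00).
hole: A = −π·20² = -1256.64, centroid at (66.00, 30.00).
ΣA = 11770.35 in²
ΣAX̄ = (7000.00)(50.00) + (3926.99)(50.00) + (2100.00)(123.33) + (-1256.64)(66.00) = 722411.49 in³
ΣAȲ = (7000.00)(35.00) + (3926.99)(91.22) + (2100.00)(20.00) + (-1256.64)(30.00) = 607523.58 in³
X̄ = 722411.49 / 11770.35 = 61.38 in
Ȳ = 607523.58 / 11770.35 = 51.61 in

X̄ = 61.38 in, Ȳ = 51.61 in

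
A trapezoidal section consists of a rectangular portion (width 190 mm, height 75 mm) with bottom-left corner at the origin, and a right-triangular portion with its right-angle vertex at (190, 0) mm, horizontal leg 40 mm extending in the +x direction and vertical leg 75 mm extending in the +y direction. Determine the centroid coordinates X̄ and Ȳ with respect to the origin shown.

rectangular portion: A = 190 × 75 = 14250.00, centroid at (95.00, 37.50).
triangular portion: A = ½·40·75 = 1500.00, centroid at (203.33, 25.00).
ΣA = 15750.00 mm², ΣAX̄ = 1658750.00 mm³, ΣAȲ = 571875.00 mm³.
X̄ = 1658750.00/15750.00 = 105.32 mm; Ȳ = 571875.00/15750.00 = 36.31 mm.

X̄ = 105.32 mm, Ȳ = 36.31 mm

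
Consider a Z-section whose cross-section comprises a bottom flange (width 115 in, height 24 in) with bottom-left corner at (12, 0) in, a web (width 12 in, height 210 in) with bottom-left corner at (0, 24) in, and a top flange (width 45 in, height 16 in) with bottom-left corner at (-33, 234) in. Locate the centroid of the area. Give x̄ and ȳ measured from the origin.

bottom flange: A = 115 × 24 = 2760.00, centroid at (69.50, 12.00).
web: A = 12 × 210 = 2520.00, centroid at (6.00, 129.00).
top flange: A = 45 × 16 = 720.00, centroid at (-10.50, 242.00).
ΣA = 6000.00 in², ΣAx̄ = 199380.00 in³, ΣAȳ = 532440.00 in³.
x̄ = 199380.00/6000.00 = 33.23 in; ȳ = 532440.00/6000.00 = 88.74 in.

x̄ = 33.23 in, ȳ = 88.74 in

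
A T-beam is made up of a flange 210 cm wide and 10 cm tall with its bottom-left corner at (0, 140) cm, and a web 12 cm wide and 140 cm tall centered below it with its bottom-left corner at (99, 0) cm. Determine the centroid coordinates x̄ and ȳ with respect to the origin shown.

web: A = 12 × 140 = 1680.00, centroid at (105.00, 70.00).
flange: A = 210 × 10 = 2100.00, centroid at (105.00, 145.00).
ΣA = 3780.00 cm², ΣAx̄ = 396900.00 cm³, ΣAȳ = 422100.00 cm³.
x̄ = 396900.00/3780.00 = 105.00 cm; ȳ = 422100.00/3780.00 = 111.67 cm.

x̄ = 105.00 cm, ȳ = 111.67 cm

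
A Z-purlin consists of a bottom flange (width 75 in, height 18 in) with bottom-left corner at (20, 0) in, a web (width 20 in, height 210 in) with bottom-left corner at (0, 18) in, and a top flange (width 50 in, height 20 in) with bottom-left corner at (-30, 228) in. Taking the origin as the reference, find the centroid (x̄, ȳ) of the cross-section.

bottom flange: A = 75 × 18 = 1350.00, centroid at (57.50, 9.00).
web: A = 20 × 210 = 4200.00, centroid at (10.00, 123.00).
top flange: A = 50 × 20 = 1000.00, centroid at (-5.00, 238.00).
ΣA = 6550.00 in²
ΣAx̄ = (1350.00)(57.50) + (4200.00)(10.00) + (1000.00)(-5.00) = 114625.00 in³
ΣAȳ = (1350.00)(9.00) + (4200.00)(123.00) + (1000.00)(238.00) = 766750.00 in³
x̄ = 114625.00 / 6550.00 = 17.50 in
ȳ = 766750.00 / 6550.00 = 117.06 in

x̄ = 17.50 in, ȳ = 117.06 in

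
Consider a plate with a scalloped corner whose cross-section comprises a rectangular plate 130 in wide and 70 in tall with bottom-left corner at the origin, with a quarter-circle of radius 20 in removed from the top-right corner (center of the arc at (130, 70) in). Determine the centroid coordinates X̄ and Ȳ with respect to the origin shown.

X̄ = 62.98 in, Ȳ = 34.05 in

plate: A = 130 × 70 = 9100.00, centroid at (65.00, 35.00).
removed quarter-circle: A = −¼π·20² = -314.16, centroid at (121.51, 61.51).
ΣA = 8785.84 in², ΣAX̄ = 553325.96 in³, ΣAȲ = 299175.52 in³.
X̄ = 553325.96/8785.84 = 62.98 in; Ȳ = 299175.52/8785.84 = 34.05 in.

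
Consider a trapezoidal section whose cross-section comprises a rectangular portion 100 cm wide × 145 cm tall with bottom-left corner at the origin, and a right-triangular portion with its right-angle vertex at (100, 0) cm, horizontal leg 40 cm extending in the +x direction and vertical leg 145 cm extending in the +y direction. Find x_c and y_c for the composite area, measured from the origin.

x_c = 60.56 cm, y_c = 68.47 cm

rectangular portion: A = 100 × 145 = 14500.00, centroid at (50.00, 72.50).
triangular portion: A = ½·40·145 = 2900.00, centroid at (113.33, 48.33).
ΣA = 17400.00 cm², ΣAx_c = 1053666.67 cm³, ΣAy_c = 1191416.67 cm³.
x_c = 1053666.67/17400.00 = 60.56 cm; y_c = 1191416.67/17400.00 = 68.47 cm.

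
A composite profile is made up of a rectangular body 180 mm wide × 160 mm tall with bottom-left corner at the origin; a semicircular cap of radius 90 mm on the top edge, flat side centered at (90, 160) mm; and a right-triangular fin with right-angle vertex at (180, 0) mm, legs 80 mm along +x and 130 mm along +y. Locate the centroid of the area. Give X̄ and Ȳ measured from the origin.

X̄ = 102.98 mm, Ȳ = 108.11 mm

Part | A | x̄ᵢ | ȳᵢ | A·x̄ᵢ | A·ȳᵢ
rectangular body | 28800.00 | 90.00 | 80.00 | 2592000.00 | 2304000.00
semicircular top | 12723.45 | 90.00 | 198.20 | 1145110.52 | 2521752.04
triangular fin | 5200.00 | 206.67 | 43.33 | 1074666.67 | 225333.33
Σ | 46723.45 |  |  | 4811777.19 | 5051085.37
X̄ = 4811777.19 / 46723.45 = 102.98 mm
Ȳ = 5051085.37 / 46723.45 = 108.11 mm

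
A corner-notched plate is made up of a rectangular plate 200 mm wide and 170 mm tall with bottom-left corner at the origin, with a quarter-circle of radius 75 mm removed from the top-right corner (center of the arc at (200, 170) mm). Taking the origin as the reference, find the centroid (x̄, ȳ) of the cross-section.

x̄ = 89.82 mm, ȳ = 77.06 mm

Part | A | x̄ᵢ | ȳᵢ | A·x̄ᵢ | A·ȳᵢ
plate | 34000.00 | 100.00 | 85.00 | 3400000.00 | 2890000.00
removed quarter-circle | -4417.86 | 168.17 | 138.17 | -742947.93 | -610411.99
Σ | 29582.14 |  |  | 2657052.07 | 2279588.01
x̄ = 2657052.07 / 29582.14 = 89.82 mm
ȳ = 2279588.01 / 29582.14 = 77.06 mm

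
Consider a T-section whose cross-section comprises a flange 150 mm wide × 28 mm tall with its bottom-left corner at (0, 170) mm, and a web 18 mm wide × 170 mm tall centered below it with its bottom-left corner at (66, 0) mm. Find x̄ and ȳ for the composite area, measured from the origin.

x̄ = 75.00 mm, ȳ = 142.27 mm

web: A = 18 × 170 = 3060.00, centroid at (75.00, 85.00).
flange: A = 150 × 28 = 4200.00, centroid at (75.00, 184.00).
ΣA = 7260.00 mm²
ΣAx̄ = (3060.00)(75.00) + (4200.00)(75.00) = 544500.00 mm³
ΣAȳ = (3060.00)(85.00) + (4200.00)(184.00) = 1032900.00 mm³
x̄ = 544500.00 / 7260.00 = 75.00 mm
ȳ = 1032900.00 / 7260.00 = 142.27 mm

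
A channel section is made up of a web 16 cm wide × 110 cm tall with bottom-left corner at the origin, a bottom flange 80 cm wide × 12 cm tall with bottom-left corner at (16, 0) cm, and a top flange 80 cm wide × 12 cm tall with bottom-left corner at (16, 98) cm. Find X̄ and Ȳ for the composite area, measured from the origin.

X̄ = 33.04 cm, Ȳ = 55.00 cm

web: A = 16 × 110 = 1760.00, centroid at (8.00, 55.00).
bottom flange: A = 80 × 12 = 960.00, centroid at (56.00, 6.00).
top flange: A = 80 × 12 = 960.00, centroid at (56.00, 104.00).
ΣA = 3680.00 cm²
ΣAX̄ = (1760.00)(8.00) + (960.00)(56.00) + (960.00)(56.00) = 121600.00 cm³
ΣAȲ = (1760.00)(55.00) + (960.00)(6.00) + (960.00)(104.00) = 202400.00 cm³
X̄ = 121600.00 / 3680.00 = 33.04 cm
Ȳ = 202400.00 / 3680.00 = 55.00 cm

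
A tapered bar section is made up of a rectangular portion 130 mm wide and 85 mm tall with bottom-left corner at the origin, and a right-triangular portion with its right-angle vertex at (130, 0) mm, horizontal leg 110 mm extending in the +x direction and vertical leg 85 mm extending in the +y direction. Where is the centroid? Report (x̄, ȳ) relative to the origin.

x̄ = 95.23 mm, ȳ = 38.29 mm

rectangular portion: A = 130 × 85 = 11050.00, centroid at (65.00, 42.50).
triangular portion: A = ½·110·85 = 4675.00, centroid at (166.67, 28.33).
ΣA = 15725.00 mm²
ΣAx̄ = (11050.00)(65.00) + (4675.00)(166.67) = 1497416.67 mm³
ΣAȳ = (11050.00)(42.50) + (4675.00)(28.33) = 602083.33 mm³
x̄ = 1497416.67 / 15725.00 = 95.23 mm
ȳ = 602083.33 / 15725.00 = 38.29 mm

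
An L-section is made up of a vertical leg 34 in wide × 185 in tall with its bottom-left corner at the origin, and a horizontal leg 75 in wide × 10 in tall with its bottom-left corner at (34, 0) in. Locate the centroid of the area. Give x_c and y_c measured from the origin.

x_c = 22.81 in, y_c = 83.18 in

vertical leg: A = 34 × 185 = 6290.00, centroid at (17.00, 92.50).
horizontal leg: A = 75 × 10 = 750.00, centroid at (71.50, 5.00).
ΣA = 7040.00 in²
ΣAx_c = (6290.00)(17.00) + (750.00)(71.50) = 160555.00 in³
ΣAy_c = (6290.00)(92.50) + (750.00)(5.00) = 585575.00 in³
x_c = 160555.00 / 7040.00 = 22.81 in
y_c = 585575.00 / 7040.00 = 83.18 in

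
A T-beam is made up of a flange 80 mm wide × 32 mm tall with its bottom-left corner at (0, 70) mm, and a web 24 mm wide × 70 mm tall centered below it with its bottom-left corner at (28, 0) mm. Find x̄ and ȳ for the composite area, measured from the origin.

x̄ = 40.00 mm, ȳ = 65.79 mm

Part | A | x̄ᵢ | ȳᵢ | A·x̄ᵢ | A·ȳᵢ
web | 1680.00 | 40.00 | 35.00 | 67200.00 | 58800.00
flange | 2560.00 | 40.00 | 86.00 | 102400.00 | 220160.00
Σ | 4240.00 |  |  | 169600.00 | 278960.00
x̄ = 169600.00 / 4240.00 = 40.00 mm
ȳ = 278960.00 / 4240.00 = 65.79 mm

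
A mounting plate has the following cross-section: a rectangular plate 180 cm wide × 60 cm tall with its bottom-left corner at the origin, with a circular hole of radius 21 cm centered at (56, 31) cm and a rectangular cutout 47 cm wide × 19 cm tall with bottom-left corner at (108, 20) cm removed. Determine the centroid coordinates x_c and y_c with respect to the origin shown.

plate: A = 180 × 60 = 10800.00, centroid at (90.00, 30.00).
hole 1: A = −π·21² = -1385.44, centroid at (56.00, 31.00).
hole 2: A = −(47 × 19) = -893.00, centroid at (131.50, 29.50).
ΣA = 8521.56 cm²
ΣAx_c = (10800.00)(90.00) + (-1385.44)(56.00) + (-893.00)(131.50) = 776985.73 cm³
ΣAy_c = (10800.00)(30.00) + (-1385.44)(31.00) + (-893.00)(29.50) = 254707.79 cm³
x_c = 776985.73 / 8521.56 = 91.18 cm
y_c = 254707.79 / 8521.56 = 29.89 cm

x_c = 91.18 cm, y_c = 29.89 cm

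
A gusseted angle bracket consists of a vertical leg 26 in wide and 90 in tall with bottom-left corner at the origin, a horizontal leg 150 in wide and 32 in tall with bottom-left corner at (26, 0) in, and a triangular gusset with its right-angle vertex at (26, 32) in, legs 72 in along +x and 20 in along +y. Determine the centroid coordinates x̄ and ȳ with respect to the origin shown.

x̄ = 70.13 in, ȳ = 26.71 in

vertical leg: A = 26 × 90 = 2340.00, centroid at (13.00, 45.00).
horizontal leg: A = 150 × 32 = 4800.00, centroid at (101.00, 16.00).
gusset: A = ½·72·20 = 720.00, centroid at (50.00, 38.67).
ΣA = 7860.00 in²
ΣAx̄ = (2340.00)(13.00) + (4800.00)(101.00) + (720.00)(50.00) = 551220.00 in³
ΣAȳ = (2340.00)(45.00) + (4800.00)(16.00) + (720.00)(38.67) = 209940.00 in³
x̄ = 551220.00 / 7860.00 = 70.13 in
ȳ = 209940.00 / 7860.00 = 26.71 in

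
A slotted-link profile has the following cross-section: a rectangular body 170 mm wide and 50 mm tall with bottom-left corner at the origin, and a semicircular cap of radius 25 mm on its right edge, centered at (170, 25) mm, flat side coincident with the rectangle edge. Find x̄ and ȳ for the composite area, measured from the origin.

x̄ = 94.90 mm, ȳ = 25.00 mm

Part | A | x̄ᵢ | ȳᵢ | A·x̄ᵢ | A·ȳᵢ
rectangular body | 8500.00 | 85.00 | 25.00 | 722500.00 | 212500.00
semicircular end | 981.75 | 180.61 | 25.00 | 177313.78 | 24543.69
Σ | 9481.75 |  |  | 899813.78 | 237043.69
x̄ = 899813.78 / 9481.75 = 94.90 mm
ȳ = 237043.69 / 9481.75 = 25.00 mm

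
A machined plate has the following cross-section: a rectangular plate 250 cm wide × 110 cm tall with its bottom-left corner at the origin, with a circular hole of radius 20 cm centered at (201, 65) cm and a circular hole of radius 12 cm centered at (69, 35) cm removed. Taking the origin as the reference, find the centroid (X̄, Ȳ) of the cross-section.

plate: A = 250 × 110 = 27500.00, centroid at (125.00, 55.00).
hole 1: A = −π·20² = -1256.64, centroid at (201.00, 65.00).
hole 2: A = −π·12² = -452.39, centroid at (69.00, 35.00).
ΣA = 25790.97 cm²
ΣAX̄ = (27500.00)(125.00) + (-1256.64)(201.00) + (-452.39)(69.00) = 3153701.09 cm³
ΣAȲ = (27500.00)(55.00) + (-1256.64)(65.00) + (-452.39)(35.00) = 1414984.96 cm³
X̄ = 3153701.09 / 25790.97 = 122.28 cm
Ȳ = 1414984.96 / 25790.97 = 54.86 cm

X̄ = 122.28 cm, Ȳ = 54.86 cm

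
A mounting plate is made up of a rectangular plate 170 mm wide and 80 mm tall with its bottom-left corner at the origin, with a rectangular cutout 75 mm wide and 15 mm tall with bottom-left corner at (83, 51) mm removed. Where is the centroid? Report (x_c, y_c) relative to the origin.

x_c = 81.80 mm, y_c = 38.33 mm

plate: A = 170 × 80 = 13600.00, centroid at (85.00, 40.00).
hole: A = −(75 × 15) = -1125.00, centroid at (120.50, 58.50).
ΣA = 12475.00 mm², ΣAx_c = 1020437.50 mm³, ΣAy_c = 478187.50 mm³.
x_c = 1020437.50/12475.00 = 81.80 mm; y_c = 478187.50/12475.00 = 38.33 mm.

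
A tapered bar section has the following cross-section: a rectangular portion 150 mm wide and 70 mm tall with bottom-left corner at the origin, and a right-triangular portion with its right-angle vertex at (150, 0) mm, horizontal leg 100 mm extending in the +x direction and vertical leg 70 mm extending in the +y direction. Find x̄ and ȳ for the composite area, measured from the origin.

rectangular portion: A = 150 × 70 = 10500.00, centroid at (75.00, 35.00).
triangular portion: A = ½·100·70 = 3500.00, centroid at (183.33, 23.33).
ΣA = 14000.00 mm², ΣAx̄ = 1429166.67 mm³, ΣAȳ = 449166.67 mm³.
x̄ = 1429166.67/14000.00 = 102.08 mm; ȳ = 449166.67/14000.00 = 32.08 mm.

x̄ = 102.08 mm, ȳ = 32.08 mm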